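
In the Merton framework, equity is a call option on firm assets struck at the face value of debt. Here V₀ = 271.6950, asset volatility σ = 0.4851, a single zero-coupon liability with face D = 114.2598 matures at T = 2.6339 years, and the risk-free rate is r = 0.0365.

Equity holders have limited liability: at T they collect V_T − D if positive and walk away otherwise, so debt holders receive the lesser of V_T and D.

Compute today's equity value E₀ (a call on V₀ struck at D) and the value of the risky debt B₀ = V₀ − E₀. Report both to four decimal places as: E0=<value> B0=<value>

d₁ = [ln(V₀/D) + (r + σ²/2)T] / (σ√T)
   = [ln(271.6950/114.2598) + (0.0365 + 0.5·0.4851²)·2.6339] / (0.4851·√2.6339)
   = [0.866205 + 0.406045] / 0.787283 = 1.616001
d₂ = d₁ − σ√T = 1.616001 − 0.787283 = 0.828718
N(d₁) = 0.946953,  N(d₂) = 0.796368,  e^(−rT) = 0.908339
E₀ = V₀·N(d₁) − D·e^(−rT)·N(d₂)
   = 271.6950·0.946953 − 114.2598·0.908339·0.796368 = 174.630009
B₀ = V₀ − E₀ = 271.6950 − 174.630009 = 97.064991

E0=174.6300 B0=97.0650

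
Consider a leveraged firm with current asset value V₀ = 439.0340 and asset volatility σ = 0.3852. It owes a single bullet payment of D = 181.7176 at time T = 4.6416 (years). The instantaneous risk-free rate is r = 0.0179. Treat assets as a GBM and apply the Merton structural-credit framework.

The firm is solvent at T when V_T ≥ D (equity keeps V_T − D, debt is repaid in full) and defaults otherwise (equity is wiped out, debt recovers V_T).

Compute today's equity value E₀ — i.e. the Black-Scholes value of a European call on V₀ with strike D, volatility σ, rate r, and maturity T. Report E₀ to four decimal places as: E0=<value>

d₁ = [ln(V₀/D) + (r + σ²/2)T] / (σ√T)
   = [ln(439.0340/181.7176) + (0.0179 + 0.5·0.3852²)·4.6416] / (0.3852·√4.6416)
   = [0.882123 + 0.427443] / 0.829889 = 1.578001
d₂ = d₁ − σ√T = 1.578001 − 0.829889 = 0.748111
N(d₁) = 0.942717,  N(d₂) = 0.772804,  e^(−rT) = 0.920273
E₀ = V₀·N(d₁) − D·e^(−rT)·N(d₂)
   = 439.0340·0.942717 − 181.7176·0.920273·0.772804 = 284.649120

E0=284.6491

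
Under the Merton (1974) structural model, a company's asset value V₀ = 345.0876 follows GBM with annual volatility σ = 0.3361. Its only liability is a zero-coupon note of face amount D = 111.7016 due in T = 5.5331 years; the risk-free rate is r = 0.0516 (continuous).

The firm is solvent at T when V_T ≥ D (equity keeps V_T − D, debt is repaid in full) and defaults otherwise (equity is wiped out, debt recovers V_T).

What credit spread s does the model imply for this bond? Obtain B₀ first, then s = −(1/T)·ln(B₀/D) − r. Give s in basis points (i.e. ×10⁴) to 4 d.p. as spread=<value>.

spread=40.6257

d₁ = [ln(V₀/D) + (r + σ²/2)T] / (σ√T)
   = [ln(345.0876/111.7016) + (0.0516 + 0.5·0.3361²)·5.5331] / (0.3361·√5.5331)
   = [1.127967 + 0.598026] / 0.790593 = 2.183164
d₂ = d₁ − σ√T = 2.183164 − 0.790593 = 1.392572
N(d₁) = 0.985488,  N(d₂) = 0.918125,  e^(−rT) = 0.751632
E₀ = V₀·N(d₁) − D·e^(−rT)·N(d₂)
   = 345.0876·0.985488 − 111.7016·0.751632·0.918125 = 262.995280
B₀ = V₀ − E₀ = 345.0876 − 262.995280 = 82.092320
spread = −(1/T)·ln(B₀/D) − r = −(1/5.5331)·ln(82.092320/111.7016) − 0.0516 = 0.00406257
in basis points: 0.00406257 × 10⁴ = 40.6257 bp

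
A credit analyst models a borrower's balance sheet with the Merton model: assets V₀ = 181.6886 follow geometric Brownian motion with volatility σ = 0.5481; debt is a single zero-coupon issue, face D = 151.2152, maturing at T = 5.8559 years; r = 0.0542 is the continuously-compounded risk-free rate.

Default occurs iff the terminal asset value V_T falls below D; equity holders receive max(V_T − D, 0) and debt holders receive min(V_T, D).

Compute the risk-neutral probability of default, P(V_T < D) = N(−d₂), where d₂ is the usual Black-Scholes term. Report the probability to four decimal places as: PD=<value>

d₁ = [ln(V₀/D) + (r + σ²/2)T] / (σ√T)
   = [ln(181.6886/151.2152) + (0.0542 + 0.5·0.5481²)·5.8559] / (0.5481·√5.8559)
   = [0.183590 + 1.196986] / 1.326345 = 1.040887
d₂ = d₁ − σ√T = 1.040887 − 1.326345 = -0.285458
risk-neutral PD = N(−d₂) = N(0.285458) = 0.612353

PD=0.6124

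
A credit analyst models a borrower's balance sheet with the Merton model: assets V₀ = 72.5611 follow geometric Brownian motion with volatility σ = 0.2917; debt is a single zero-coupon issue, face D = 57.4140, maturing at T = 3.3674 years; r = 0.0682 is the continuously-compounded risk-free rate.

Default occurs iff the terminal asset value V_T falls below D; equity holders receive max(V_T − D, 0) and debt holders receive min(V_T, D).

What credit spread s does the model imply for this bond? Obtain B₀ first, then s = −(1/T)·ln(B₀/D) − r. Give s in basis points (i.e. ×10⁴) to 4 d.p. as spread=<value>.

d₁ = [ln(V₀/D) + (r + σ²/2)T] / (σ√T)
   = [ln(72.5611/57.4140) + (0.0682 + 0.5·0.2917²)·3.3674] / (0.2917·√3.3674)
   = [0.234141 + 0.372921] / 0.535283 = 1.134094
d₂ = d₁ − σ√T = 1.134094 − 0.535283 = 0.598810
N(d₁) = 0.871622,  N(d₂) = 0.725350,  e^(−rT) = 0.794806
E₀ = V₀·N(d₁) − D·e^(−rT)·N(d₂)
   = 72.5611·0.871622 − 57.4140·0.794806·0.725350 = 30.145956
B₀ = V₀ − E₀ = 72.5611 − 30.145956 = 42.415144
spread = −(1/T)·ln(B₀/D) − r = −(1/3.3674)·ln(42.415144/57.4140) − 0.0682 = 0.02171587
in basis points: 0.02171587 × 10⁴ = 217.1587 bp

spread=217.1587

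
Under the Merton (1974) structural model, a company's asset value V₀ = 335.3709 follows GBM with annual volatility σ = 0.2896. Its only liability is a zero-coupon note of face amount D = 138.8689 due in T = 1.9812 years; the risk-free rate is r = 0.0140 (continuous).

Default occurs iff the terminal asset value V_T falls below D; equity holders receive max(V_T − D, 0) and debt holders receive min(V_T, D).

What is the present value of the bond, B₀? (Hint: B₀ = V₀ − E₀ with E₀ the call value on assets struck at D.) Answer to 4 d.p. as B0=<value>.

B0=134.6886

d₁ = [ln(V₀/D) + (r + σ²/2)T] / (σ√T)
   = [ln(335.3709/138.8689) + (0.0140 + 0.5·0.2896²)·1.9812] / (0.2896·√1.9812)
   = [0.881707 + 0.110817] / 0.407627 = 2.434883
d₂ = d₁ − σ√T = 2.434883 − 0.407627 = 2.027256
N(d₁) = 0.992552,  N(d₂) = 0.978682,  e^(−rT) = 0.972644
E₀ = V₀·N(d₁) − D·e^(−rT)·N(d₂)
   = 335.3709·0.992552 − 138.8689·0.972644·0.978682 = 200.682345
B₀ = V₀ − E₀ = 335.3709 − 200.682345 = 134.688555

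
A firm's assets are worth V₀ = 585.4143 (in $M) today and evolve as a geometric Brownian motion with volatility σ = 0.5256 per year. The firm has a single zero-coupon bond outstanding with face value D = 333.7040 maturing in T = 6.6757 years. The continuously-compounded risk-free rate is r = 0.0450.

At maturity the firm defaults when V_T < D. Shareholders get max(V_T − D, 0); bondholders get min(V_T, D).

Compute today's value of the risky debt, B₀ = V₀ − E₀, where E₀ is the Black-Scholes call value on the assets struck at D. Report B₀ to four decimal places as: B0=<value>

B0=174.4959

d₁ = [ln(V₀/D) + (r + σ²/2)T] / (σ√T)
   = [ln(585.4143/333.7040) + (0.0450 + 0.5·0.5256²)·6.6757] / (0.5256·√6.6757)
   = [0.562065 + 1.222505] / 1.358012 = 1.314105
d₂ = d₁ − σ√T = 1.314105 − 1.358012 = -0.043908
N(d₁) = 0.905595,  N(d₂) = 0.482489,  e^(−rT) = 0.740517
E₀ = V₀·N(d₁) − D·e^(−rT)·N(d₂)
   = 585.4143·0.905595 − 333.7040·0.740517·0.482489 = 410.918429
B₀ = V₀ − E₀ = 585.4143 − 410.918429 = 174.495871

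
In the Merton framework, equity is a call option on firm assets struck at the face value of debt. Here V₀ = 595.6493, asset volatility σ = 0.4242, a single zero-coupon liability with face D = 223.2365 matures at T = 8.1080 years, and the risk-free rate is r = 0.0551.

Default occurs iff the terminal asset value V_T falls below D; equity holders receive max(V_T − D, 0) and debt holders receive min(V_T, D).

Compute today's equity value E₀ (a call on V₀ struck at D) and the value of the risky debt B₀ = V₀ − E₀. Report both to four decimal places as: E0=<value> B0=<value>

E0=470.9888 B0=124.6605

d₁ = [ln(V₀/D) + (r + σ²/2)T] / (σ√T)
   = [ln(595.6493/223.2365) + (0.0551 + 0.5·0.4242²)·8.1080] / (0.4242·√8.1080)
   = [0.981420 + 1.176250] / 1.207890 = 1.786313
d₂ = d₁ − σ√T = 1.786313 − 1.207890 = 0.578423
N(d₁) = 0.962976,  N(d₂) = 0.718511,  e^(−rT) = 0.639703
E₀ = V₀·N(d₁) − D·e^(−rT)·N(d₂)
   = 595.6493·0.962976 − 223.2365·0.639703·0.718511 = 470.988810
B₀ = V₀ − E₀ = 595.6493 − 470.988810 = 124.660490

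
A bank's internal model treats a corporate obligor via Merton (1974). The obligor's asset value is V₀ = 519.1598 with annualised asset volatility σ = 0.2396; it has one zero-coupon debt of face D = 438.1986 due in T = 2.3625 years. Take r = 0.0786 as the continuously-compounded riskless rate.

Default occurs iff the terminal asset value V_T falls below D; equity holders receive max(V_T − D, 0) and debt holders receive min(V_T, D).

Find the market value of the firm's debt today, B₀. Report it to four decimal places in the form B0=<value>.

d₁ = [ln(V₀/D) + (r + σ²/2)T] / (σ√T)
   = [ln(519.1598/438.1986) + (0.0786 + 0.5·0.2396²)·2.3625] / (0.2396·√2.3625)
   = [0.169540 + 0.253506] / 0.368275 = 1.148720
d₂ = d₁ − σ√T = 1.148720 − 0.368275 = 0.780445
N(d₁) = 0.874664,  N(d₂) = 0.782435,  e^(−rT) = 0.830529
E₀ = V₀·N(d₁) − D·e^(−rT)·N(d₂)
   = 519.1598·0.874664 − 438.1986·0.830529·0.782435 = 169.333639
B₀ = V₀ − E₀ = 519.1598 − 169.333639 = 349.826161

B0=349.8262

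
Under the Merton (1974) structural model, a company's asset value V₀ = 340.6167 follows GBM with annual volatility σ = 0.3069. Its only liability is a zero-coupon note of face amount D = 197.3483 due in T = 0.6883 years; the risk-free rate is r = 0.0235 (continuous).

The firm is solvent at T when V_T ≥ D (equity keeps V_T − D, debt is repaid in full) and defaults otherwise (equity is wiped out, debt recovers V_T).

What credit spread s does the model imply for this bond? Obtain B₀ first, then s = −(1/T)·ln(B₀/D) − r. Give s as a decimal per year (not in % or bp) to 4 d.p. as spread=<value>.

d₁ = [ln(V₀/D) + (r + σ²/2)T] / (σ√T)
   = [ln(340.6167/197.3483) + (0.0235 + 0.5·0.3069²)·0.6883] / (0.3069·√0.6883)
   = [0.545788 + 0.048590] / 0.254616 = 2.334406
d₂ = d₁ − σ√T = 2.334406 − 0.254616 = 2.079790
N(d₁) = 0.990213,  N(d₂) = 0.981228,  e^(−rT) = 0.983955
E₀ = V₀·N(d₁) − D·e^(−rT)·N(d₂)
   = 340.6167·0.990213 − 197.3483·0.983955·0.981228 = 146.746405
B₀ = V₀ − E₀ = 340.6167 − 146.746405 = 193.870295
spread = −(1/T)·ln(B₀/D) − r = −(1/0.6883)·ln(193.870295/197.3483) − 0.0235 = 0.00233297

spread=0.0023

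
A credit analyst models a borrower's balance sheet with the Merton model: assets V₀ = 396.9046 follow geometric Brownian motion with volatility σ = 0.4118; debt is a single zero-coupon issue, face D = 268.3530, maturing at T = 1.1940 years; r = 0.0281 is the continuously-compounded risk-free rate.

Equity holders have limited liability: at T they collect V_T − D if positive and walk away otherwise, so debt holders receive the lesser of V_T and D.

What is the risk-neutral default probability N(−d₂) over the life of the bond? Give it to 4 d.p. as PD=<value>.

PD=0.2360

d₁ = [ln(V₀/D) + (r + σ²/2)T] / (σ√T)
   = [ln(396.9046/268.3530) + (0.0281 + 0.5·0.4118²)·1.1940] / (0.4118·√1.1940)
   = [0.391393 + 0.134790] / 0.449975 = 1.169360
d₂ = d₁ − σ√T = 1.169360 − 0.449975 = 0.719385
risk-neutral PD = N(−d₂) = N(-0.719385) = 0.235952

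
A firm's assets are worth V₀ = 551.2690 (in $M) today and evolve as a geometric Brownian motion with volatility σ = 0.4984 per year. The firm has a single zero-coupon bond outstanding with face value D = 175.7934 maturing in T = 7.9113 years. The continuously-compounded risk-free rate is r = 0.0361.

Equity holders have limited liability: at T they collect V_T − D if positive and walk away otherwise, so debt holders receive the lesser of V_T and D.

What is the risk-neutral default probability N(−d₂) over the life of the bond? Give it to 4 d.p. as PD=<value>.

PD=0.3752

d₁ = [ln(V₀/D) + (r + σ²/2)T] / (σ√T)
   = [ln(551.2690/175.7934) + (0.0361 + 0.5·0.4984²)·7.9113] / (0.4984·√7.9113)
   = [1.142913 + 1.268192] / 1.401851 = 1.719943
d₂ = d₁ − σ√T = 1.719943 − 1.401851 = 0.318092
risk-neutral PD = N(−d₂) = N(-0.318092) = 0.375208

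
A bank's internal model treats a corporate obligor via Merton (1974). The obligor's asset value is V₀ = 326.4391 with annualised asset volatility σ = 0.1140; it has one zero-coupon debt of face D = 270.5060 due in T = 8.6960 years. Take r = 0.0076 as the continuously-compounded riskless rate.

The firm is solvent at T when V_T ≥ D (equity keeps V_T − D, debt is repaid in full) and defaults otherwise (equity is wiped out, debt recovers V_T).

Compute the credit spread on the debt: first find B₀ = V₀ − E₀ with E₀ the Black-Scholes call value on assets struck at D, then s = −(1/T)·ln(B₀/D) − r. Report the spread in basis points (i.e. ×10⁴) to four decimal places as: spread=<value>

d₁ = [ln(V₀/D) + (r + σ²/2)T] / (σ√T)
   = [ln(326.4391/270.5060) + (0.0076 + 0.5·0.1140²)·8.6960] / (0.1140·√8.6960)
   = [0.187949 + 0.122596] / 0.336174 = 0.923763
d₂ = d₁ − σ√T = 0.923763 − 0.336174 = 0.587588
N(d₁) = 0.822195,  N(d₂) = 0.721596,  e^(−rT) = 0.936047
E₀ = V₀·N(d₁) − D·e^(−rT)·N(d₂)
   = 326.4391·0.822195 − 270.5060·0.936047·0.721596 = 85.684026
B₀ = V₀ − E₀ = 326.4391 − 85.684026 = 240.755074
spread = −(1/T)·ln(B₀/D) − r = −(1/8.6960)·ln(240.755074/270.5060) − 0.0076 = 0.00579859
in basis points: 0.00579859 × 10⁴ = 57.9859 bp

spread=57.9859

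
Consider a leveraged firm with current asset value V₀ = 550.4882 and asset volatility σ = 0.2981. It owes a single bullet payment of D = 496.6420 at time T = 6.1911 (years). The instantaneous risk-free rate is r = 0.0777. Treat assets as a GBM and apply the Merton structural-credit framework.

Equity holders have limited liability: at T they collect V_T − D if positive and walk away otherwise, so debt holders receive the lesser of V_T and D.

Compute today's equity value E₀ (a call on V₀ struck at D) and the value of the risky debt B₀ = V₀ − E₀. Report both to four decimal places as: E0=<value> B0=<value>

d₁ = [ln(V₀/D) + (r + σ²/2)T] / (σ√T)
   = [ln(550.4882/496.6420) + (0.0777 + 0.5·0.2981²)·6.1911] / (0.2981·√6.1911)
   = [0.102936 + 0.756130] / 0.741730 = 1.158193
d₂ = d₁ − σ√T = 1.158193 − 0.741730 = 0.416463
N(d₁) = 0.876607,  N(d₂) = 0.661464,  e^(−rT) = 0.618135
E₀ = V₀·N(d₁) − D·e^(−rT)·N(d₂)
   = 550.4882·0.876607 − 496.6420·0.618135·0.661464 = 279.497886
B₀ = V₀ − E₀ = 550.4882 − 279.497886 = 270.990314

E0=279.4979 B0=270.9903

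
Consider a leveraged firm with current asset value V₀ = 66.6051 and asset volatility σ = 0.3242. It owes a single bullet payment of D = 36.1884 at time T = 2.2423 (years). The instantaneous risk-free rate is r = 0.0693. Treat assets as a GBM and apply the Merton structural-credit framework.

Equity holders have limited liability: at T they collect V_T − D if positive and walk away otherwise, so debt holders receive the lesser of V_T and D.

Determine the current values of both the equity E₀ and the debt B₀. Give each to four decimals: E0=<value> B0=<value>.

E0=36.1547 B0=30.4504

d₁ = [ln(V₀/D) + (r + σ²/2)T] / (σ√T)
   = [ln(66.6051/36.1884) + (0.0693 + 0.5·0.3242²)·2.2423] / (0.3242·√2.2423)
   = [0.610043 + 0.273231] / 0.485467 = 1.819429
d₂ = d₁ − σ√T = 1.819429 − 0.485467 = 1.333962
N(d₁) = 0.965577,  N(d₂) = 0.908892,  e^(−rT) = 0.856080
E₀ = V₀·N(d₁) − D·e^(−rT)·N(d₂)
   = 66.6051·0.965577 − 36.1884·0.856080·0.908892 = 36.154732
B₀ = V₀ − E₀ = 66.6051 − 36.154732 = 30.450368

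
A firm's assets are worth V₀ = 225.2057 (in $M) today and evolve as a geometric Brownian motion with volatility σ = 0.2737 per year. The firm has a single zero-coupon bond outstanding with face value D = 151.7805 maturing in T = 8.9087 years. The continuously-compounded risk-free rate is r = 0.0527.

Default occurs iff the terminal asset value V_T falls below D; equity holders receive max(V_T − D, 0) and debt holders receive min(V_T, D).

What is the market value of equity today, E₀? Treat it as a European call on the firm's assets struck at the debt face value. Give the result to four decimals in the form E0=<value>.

d₁ = [ln(V₀/D) + (r + σ²/2)T] / (σ√T)
   = [ln(225.2057/151.7805) + (0.0527 + 0.5·0.2737²)·8.9087] / (0.2737·√8.9087)
   = [0.394579 + 0.803171] / 0.816925 = 1.466170
d₂ = d₁ − σ√T = 1.466170 − 0.816925 = 0.649245
N(d₁) = 0.928699,  N(d₂) = 0.741910,  e^(−rT) = 0.625322
E₀ = V₀·N(d₁) − D·e^(−rT)·N(d₂)
   = 225.2057·0.928699 − 151.7805·0.625322·0.741910 = 138.732365

E0=138.7324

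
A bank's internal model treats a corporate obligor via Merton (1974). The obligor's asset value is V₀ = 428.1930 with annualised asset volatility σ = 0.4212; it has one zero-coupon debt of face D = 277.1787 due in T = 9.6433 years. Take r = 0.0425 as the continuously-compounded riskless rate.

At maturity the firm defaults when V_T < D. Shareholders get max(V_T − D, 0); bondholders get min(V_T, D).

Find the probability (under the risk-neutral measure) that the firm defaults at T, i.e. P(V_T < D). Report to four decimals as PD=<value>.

d₁ = [ln(V₀/D) + (r + σ²/2)T] / (σ√T)
   = [ln(428.1930/277.1787) + (0.0425 + 0.5·0.4212²)·9.6433] / (0.4212·√9.6433)
   = [0.434912 + 1.265246] / 1.307980 = 1.299835
d₂ = d₁ − σ√T = 1.299835 − 1.307980 = -0.008146
risk-neutral PD = N(−d₂) = N(0.008146) = 0.503250

PD=0.5032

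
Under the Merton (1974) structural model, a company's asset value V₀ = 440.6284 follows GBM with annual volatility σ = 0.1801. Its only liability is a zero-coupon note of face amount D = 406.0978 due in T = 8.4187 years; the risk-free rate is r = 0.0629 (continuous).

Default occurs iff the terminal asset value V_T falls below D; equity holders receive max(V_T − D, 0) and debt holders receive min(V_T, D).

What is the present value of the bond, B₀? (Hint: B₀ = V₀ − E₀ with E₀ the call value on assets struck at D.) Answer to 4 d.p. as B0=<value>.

B0=229.2431

d₁ = [ln(V₀/D) + (r + σ²/2)T] / (σ√T)
   = [ln(440.6284/406.0978) + (0.0629 + 0.5·0.1801²)·8.4187] / (0.1801·√8.4187)
   = [0.081608 + 0.666071] / 0.522560 = 1.430799
d₂ = d₁ − σ√T = 1.430799 − 0.522560 = 0.908239
N(d₁) = 0.923756,  N(d₂) = 0.818124,  e^(−rT) = 0.588878
E₀ = V₀·N(d₁) − D·e^(−rT)·N(d₂)
   = 440.6284·0.923756 − 406.0978·0.588878·0.818124 = 211.385304
B₀ = V₀ − E₀ = 440.6284 − 211.385304 = 229.243096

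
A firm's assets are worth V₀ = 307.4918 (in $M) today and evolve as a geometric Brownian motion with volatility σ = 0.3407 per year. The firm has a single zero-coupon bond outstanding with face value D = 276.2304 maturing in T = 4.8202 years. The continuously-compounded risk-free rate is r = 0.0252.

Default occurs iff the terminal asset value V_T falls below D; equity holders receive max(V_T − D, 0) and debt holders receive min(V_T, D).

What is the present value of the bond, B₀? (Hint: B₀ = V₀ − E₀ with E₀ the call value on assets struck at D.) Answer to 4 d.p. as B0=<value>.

B0=192.0210

d₁ = [ln(V₀/D) + (r + σ²/2)T] / (σ√T)
   = [ln(307.4918/276.2304) + (0.0252 + 0.5·0.3407²)·4.8202] / (0.3407·√4.8202)
   = [0.107213 + 0.401225] / 0.748005 = 0.679725
d₂ = d₁ − σ√T = 0.679725 − 0.748005 = -0.068280
N(d₁) = 0.751661,  N(d₂) = 0.472781,  e^(−rT) = 0.885618
E₀ = V₀·N(d₁) − D·e^(−rT)·N(d₂)
   = 307.4918·0.751661 − 276.2304·0.885618·0.472781 = 115.470778
B₀ = V₀ − E₀ = 307.4918 − 115.470778 = 192.021022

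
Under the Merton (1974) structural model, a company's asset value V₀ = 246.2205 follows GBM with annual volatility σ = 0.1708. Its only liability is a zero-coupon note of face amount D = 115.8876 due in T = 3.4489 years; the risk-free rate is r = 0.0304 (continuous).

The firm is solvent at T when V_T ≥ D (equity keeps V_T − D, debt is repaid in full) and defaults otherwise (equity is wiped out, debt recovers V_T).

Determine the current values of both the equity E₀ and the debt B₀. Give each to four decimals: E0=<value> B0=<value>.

E0=141.9203 B0=104.3002

d₁ = [ln(V₀/D) + (r + σ²/2)T] / (σ√T)
   = [ln(246.2205/115.8876) + (0.0304 + 0.5·0.1708²)·3.4489] / (0.1708·√3.4489)
   = [0.753607 + 0.155153] / 0.317196 = 2.864976
d₂ = d₁ − σ√T = 2.864976 − 0.317196 = 2.547780
N(d₁) = 0.997915,  N(d₂) = 0.994579,  e^(−rT) = 0.900463
E₀ = V₀·N(d₁) − D·e^(−rT)·N(d₂)
   = 246.2205·0.997915 − 115.8876·0.900463·0.994579 = 141.920269
B₀ = V₀ − E₀ = 246.2205 − 141.920269 = 104.300231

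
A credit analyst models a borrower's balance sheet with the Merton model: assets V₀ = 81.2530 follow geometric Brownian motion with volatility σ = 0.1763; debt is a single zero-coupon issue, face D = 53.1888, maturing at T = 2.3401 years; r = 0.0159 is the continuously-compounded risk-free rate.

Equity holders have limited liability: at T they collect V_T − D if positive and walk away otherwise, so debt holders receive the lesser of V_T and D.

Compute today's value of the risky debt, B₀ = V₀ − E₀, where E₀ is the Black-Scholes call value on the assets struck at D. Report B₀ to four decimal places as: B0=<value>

d₁ = [ln(V₀/D) + (r + σ²/2)T] / (σ√T)
   = [ln(81.2530/53.1888) + (0.0159 + 0.5·0.1763²)·2.3401] / (0.1763·√2.3401)
   = [0.423720 + 0.073575] / 0.269693 = 1.843929
d₂ = d₁ − σ√T = 1.843929 − 0.269693 = 1.574236
N(d₁) = 0.967403,  N(d₂) = 0.942284,  e^(−rT) = 0.963476
E₀ = V₀·N(d₁) − D·e^(−rT)·N(d₂)
   = 81.2530·0.967403 − 53.1888·0.963476·0.942284 = 30.316023
B₀ = V₀ − E₀ = 81.2530 − 30.316023 = 50.936977

B0=50.9370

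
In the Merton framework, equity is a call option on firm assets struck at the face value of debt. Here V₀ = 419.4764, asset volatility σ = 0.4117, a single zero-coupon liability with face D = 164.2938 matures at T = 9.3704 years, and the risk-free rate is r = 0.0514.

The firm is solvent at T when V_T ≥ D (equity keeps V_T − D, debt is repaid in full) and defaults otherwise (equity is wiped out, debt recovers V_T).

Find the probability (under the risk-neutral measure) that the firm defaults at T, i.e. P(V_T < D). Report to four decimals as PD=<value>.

d₁ = [ln(V₀/D) + (r + σ²/2)T] / (σ√T)
   = [ln(419.4764/164.2938) + (0.0514 + 0.5·0.4117²)·9.3704] / (0.4117·√9.3704)
   = [0.937351 + 1.275765] / 1.260259 = 1.756080
d₂ = d₁ − σ√T = 1.756080 − 1.260259 = 0.495821
risk-neutral PD = N(−d₂) = N(-0.495821) = 0.310010

PD=0.3100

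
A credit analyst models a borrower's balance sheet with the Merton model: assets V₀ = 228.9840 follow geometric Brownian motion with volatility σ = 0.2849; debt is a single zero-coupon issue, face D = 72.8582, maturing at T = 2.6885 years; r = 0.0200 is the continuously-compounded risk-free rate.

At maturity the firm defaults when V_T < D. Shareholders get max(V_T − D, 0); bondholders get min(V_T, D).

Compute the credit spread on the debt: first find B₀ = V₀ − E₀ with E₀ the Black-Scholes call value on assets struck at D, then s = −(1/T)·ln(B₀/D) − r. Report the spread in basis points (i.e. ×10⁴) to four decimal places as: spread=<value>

d₁ = [ln(V₀/D) + (r + σ²/2)T] / (σ√T)
   = [ln(228.9840/72.8582) + (0.0200 + 0.5·0.2849²)·2.6885] / (0.2849·√2.6885)
   = [1.145137 + 0.162880] / 0.467140 = 2.800051
d₂ = d₁ − σ√T = 2.800051 − 0.467140 = 2.332911
N(d₁) = 0.997445,  N(d₂) = 0.990174,  e^(−rT) = 0.947650
E₀ = V₀·N(d₁) − D·e^(−rT)·N(d₂)
   = 228.9840·0.997445 − 72.8582·0.947650·0.990174 = 160.033388
B₀ = V₀ − E₀ = 228.9840 − 160.033388 = 68.950612
spread = −(1/T)·ln(B₀/D) − r = −(1/2.6885)·ln(68.950612/72.8582) − 0.0200 = 0.00050385
in basis points: 0.00050385 × 10⁴ = 5.0385 bp

spread=5.0385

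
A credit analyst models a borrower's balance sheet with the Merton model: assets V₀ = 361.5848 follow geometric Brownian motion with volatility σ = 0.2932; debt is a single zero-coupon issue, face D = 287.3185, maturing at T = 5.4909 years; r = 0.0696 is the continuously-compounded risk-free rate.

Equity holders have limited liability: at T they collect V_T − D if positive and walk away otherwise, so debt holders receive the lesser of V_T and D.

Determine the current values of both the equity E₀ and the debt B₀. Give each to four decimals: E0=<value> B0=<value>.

d₁ = [ln(V₀/D) + (r + σ²/2)T] / (σ√T)
   = [ln(361.5848/287.3185) + (0.0696 + 0.5·0.2932²)·5.4909] / (0.2932·√5.4909)
   = [0.229905 + 0.618183] / 0.687046 = 1.234398
d₂ = d₁ − σ√T = 1.234398 − 0.687046 = 0.547352
N(d₁) = 0.891473,  N(d₂) = 0.707932,  e^(−rT) = 0.682381
E₀ = V₀·N(d₁) − D·e^(−rT)·N(d₂)
   = 361.5848·0.891473 − 287.3185·0.682381·0.707932 = 183.545353
B₀ = V₀ − E₀ = 361.5848 − 183.545353 = 178.039447

E0=183.5454 B0=178.0394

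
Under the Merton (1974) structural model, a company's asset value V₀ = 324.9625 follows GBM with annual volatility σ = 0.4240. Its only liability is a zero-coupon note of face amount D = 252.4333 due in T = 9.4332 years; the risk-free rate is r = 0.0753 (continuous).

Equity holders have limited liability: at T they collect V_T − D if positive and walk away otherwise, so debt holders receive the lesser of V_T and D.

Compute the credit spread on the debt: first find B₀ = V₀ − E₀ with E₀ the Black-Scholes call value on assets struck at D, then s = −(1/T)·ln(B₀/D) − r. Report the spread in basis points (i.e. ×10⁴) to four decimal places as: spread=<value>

d₁ = [ln(V₀/D) + (r + σ²/2)T] / (σ√T)
   = [ln(324.9625/252.4333) + (0.0753 + 0.5·0.4240²)·9.4332] / (0.4240·√9.4332)
   = [0.252563 + 1.558251] / 1.302253 = 1.390524
d₂ = d₁ − σ√T = 1.390524 − 1.302253 = 0.088271
N(d₁) = 0.917815,  N(d₂) = 0.535169,  e^(−rT) = 0.491487
E₀ = V₀·N(d₁) − D·e^(−rT)·N(d₂)
   = 324.9625·0.917815 − 252.4333·0.491487·0.535169 = 231.858276
B₀ = V₀ − E₀ = 324.9625 − 231.858276 = 93.104224
spread = −(1/T)·ln(B₀/D) − r = −(1/9.4332)·ln(93.104224/252.4333) − 0.0753 = 0.03043586
in basis points: 0.03043586 × 10⁴ = 304.3586 bp

spread=304.3586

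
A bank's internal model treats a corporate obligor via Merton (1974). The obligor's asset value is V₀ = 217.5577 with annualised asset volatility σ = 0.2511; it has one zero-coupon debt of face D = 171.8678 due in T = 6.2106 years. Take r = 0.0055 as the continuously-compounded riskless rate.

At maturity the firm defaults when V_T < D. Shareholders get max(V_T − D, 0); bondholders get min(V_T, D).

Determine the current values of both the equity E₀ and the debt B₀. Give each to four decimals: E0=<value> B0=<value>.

E0=76.9949 B0=140.5628

d₁ = [ln(V₀/D) + (r + σ²/2)T] / (σ√T)
   = [ln(217.5577/171.8678) + (0.0055 + 0.5·0.2511²)·6.2106] / (0.2511·√6.2106)
   = [0.235739 + 0.229951] / 0.625768 = 0.744189
d₂ = d₁ − σ√T = 0.744189 − 0.625768 = 0.118421
N(d₁) = 0.771619,  N(d₂) = 0.547133,  e^(−rT) = 0.966419
E₀ = V₀·N(d₁) − D·e^(−rT)·N(d₂)
   = 217.5577·0.771619 − 171.8678·0.966419·0.547133 = 76.994935
B₀ = V₀ − E₀ = 217.5577 − 76.994935 = 140.562765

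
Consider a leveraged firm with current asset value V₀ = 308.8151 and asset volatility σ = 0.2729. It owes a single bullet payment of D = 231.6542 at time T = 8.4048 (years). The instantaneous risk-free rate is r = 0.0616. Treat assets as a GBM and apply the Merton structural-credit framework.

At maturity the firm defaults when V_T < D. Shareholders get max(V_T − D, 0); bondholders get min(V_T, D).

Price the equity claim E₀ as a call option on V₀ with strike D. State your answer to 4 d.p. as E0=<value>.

E0=183.2954

d₁ = [ln(V₀/D) + (r + σ²/2)T] / (σ√T)
   = [ln(308.8151/231.6542) + (0.0616 + 0.5·0.2729²)·8.4048] / (0.2729·√8.4048)
   = [0.287497 + 0.830707] / 0.791165 = 1.413363
d₂ = d₁ − σ√T = 1.413363 − 0.791165 = 0.622198
N(d₁) = 0.921226,  N(d₂) = 0.733094,  e^(−rT) = 0.595868
E₀ = V₀·N(d₁) − D·e^(−rT)·N(d₂)
   = 308.8151·0.921226 − 231.6542·0.595868·0.733094 = 183.295421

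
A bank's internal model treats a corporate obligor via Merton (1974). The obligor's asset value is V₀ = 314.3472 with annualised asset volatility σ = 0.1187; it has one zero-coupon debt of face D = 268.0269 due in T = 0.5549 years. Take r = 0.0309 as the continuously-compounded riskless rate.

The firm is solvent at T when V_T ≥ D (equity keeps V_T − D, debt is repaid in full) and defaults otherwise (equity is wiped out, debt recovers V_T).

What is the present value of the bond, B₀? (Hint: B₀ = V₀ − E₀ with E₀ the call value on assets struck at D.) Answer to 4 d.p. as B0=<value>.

B0=263.2526

d₁ = [ln(V₀/D) + (r + σ²/2)T] / (σ√T)
   = [ln(314.3472/268.0269) + (0.0309 + 0.5·0.1187²)·0.5549] / (0.1187·√0.5549)
   = [0.159411 + 0.021056] / 0.088422 = 2.040977
d₂ = d₁ − σ√T = 2.040977 − 0.088422 = 1.952556
N(d₁) = 0.979373,  N(d₂) = 0.974564,  e^(−rT) = 0.983000
E₀ = V₀·N(d₁) − D·e^(−rT)·N(d₂)
   = 314.3472·0.979373 − 268.0269·0.983000·0.974564 = 51.094594
B₀ = V₀ − E₀ = 314.3472 − 51.094594 = 263.252606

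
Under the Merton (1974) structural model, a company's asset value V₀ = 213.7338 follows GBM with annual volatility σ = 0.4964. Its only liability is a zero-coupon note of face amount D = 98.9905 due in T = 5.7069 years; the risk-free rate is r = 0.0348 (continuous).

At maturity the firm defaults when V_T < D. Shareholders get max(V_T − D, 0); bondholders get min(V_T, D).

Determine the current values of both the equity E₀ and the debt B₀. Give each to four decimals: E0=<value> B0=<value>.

E0=149.0140 B0=64.7198

d₁ = [ln(V₀/D) + (r + σ²/2)T] / (σ√T)
   = [ln(213.7338/98.9905) + (0.0348 + 0.5·0.4964²)·5.7069] / (0.4964·√5.7069)
   = [0.769707 + 0.901727] / 1.185856 = 1.409475
d₂ = d₁ − σ√T = 1.409475 − 1.185856 = 0.223619
N(d₁) = 0.920653,  N(d₂) = 0.588473,  e^(−rT) = 0.819878
E₀ = V₀·N(d₁) − D·e^(−rT)·N(d₂)
   = 213.7338·0.920653 − 98.9905·0.819878·0.588473 = 149.014041
B₀ = V₀ − E₀ = 213.7338 − 149.014041 = 64.719759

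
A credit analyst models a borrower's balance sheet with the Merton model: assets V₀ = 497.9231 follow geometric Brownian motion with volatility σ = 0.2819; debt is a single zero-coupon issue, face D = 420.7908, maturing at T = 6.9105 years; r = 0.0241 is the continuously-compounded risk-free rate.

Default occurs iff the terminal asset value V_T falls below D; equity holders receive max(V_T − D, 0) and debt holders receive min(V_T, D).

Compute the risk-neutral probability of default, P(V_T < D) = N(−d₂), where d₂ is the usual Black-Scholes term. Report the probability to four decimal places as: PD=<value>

PD=0.4676

d₁ = [ln(V₀/D) + (r + σ²/2)T] / (σ√T)
   = [ln(497.9231/420.7908) + (0.0241 + 0.5·0.2819²)·6.9105] / (0.2819·√6.9105)
   = [0.168310 + 0.441124] / 0.741054 = 0.822387
d₂ = d₁ − σ√T = 0.822387 − 0.741054 = 0.081333
risk-neutral PD = N(−d₂) = N(-0.081333) = 0.467588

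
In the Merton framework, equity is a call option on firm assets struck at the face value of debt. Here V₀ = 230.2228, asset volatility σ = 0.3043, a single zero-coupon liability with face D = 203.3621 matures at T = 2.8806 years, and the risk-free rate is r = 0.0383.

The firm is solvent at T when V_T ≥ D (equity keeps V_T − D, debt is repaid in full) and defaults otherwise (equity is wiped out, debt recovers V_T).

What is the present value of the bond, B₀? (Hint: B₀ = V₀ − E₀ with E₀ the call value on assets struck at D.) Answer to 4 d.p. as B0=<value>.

B0=160.0225

d₁ = [ln(V₀/D) + (r + σ²/2)T] / (σ√T)
   = [ln(230.2228/203.3621) + (0.0383 + 0.5·0.3043²)·2.8806] / (0.3043·√2.8806)
   = [0.124059 + 0.243697] / 0.516468 = 0.712060
d₂ = d₁ − σ√T = 0.712060 − 0.516468 = 0.195592
N(d₁) = 0.761786,  N(d₂) = 0.577535,  e^(−rT) = 0.895541
E₀ = V₀·N(d₁) − D·e^(−rT)·N(d₂)
   = 230.2228·0.761786 − 203.3621·0.895541·0.577535 = 70.200323
B₀ = V₀ − E₀ = 230.2228 − 70.200323 = 160.022477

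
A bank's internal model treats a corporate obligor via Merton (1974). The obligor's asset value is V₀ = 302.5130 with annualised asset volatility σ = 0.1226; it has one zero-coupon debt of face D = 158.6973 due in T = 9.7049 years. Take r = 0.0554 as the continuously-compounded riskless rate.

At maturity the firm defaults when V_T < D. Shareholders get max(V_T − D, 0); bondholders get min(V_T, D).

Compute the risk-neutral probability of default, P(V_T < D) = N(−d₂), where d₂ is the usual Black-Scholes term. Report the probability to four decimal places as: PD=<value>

PD=0.0018

d₁ = [ln(V₀/D) + (r + σ²/2)T] / (σ√T)
   = [ln(302.5130/158.6973) + (0.0554 + 0.5·0.1226²)·9.7049] / (0.1226·√9.7049)
   = [0.645126 + 0.610587] / 0.381932 = 3.287793
d₂ = d₁ − σ√T = 3.287793 − 0.381932 = 2.905861
risk-neutral PD = N(−d₂) = N(-2.905861) = 0.001831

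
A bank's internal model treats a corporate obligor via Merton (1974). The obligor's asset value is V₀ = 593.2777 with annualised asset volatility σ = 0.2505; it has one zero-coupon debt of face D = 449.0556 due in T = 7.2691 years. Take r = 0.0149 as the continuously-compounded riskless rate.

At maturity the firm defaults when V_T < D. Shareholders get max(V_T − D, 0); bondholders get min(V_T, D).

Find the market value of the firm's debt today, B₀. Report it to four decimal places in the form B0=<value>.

B0=346.4810

d₁ = [ln(V₀/D) + (r + σ²/2)T] / (σ√T)
   = [ln(593.2777/449.0556) + (0.0149 + 0.5·0.2505²)·7.2691] / (0.2505·√7.2691)
   = [0.278516 + 0.336379] / 0.675380 = 0.910442
d₂ = d₁ − σ√T = 0.910442 − 0.675380 = 0.235063
N(d₁) = 0.818705,  N(d₂) = 0.592920,  e^(−rT) = 0.897350
E₀ = V₀·N(d₁) − D·e^(−rT)·N(d₂)
   = 593.2777·0.818705 − 449.0556·0.897350·0.592920 = 246.796669
B₀ = V₀ − E₀ = 593.2777 − 246.796669 = 346.481031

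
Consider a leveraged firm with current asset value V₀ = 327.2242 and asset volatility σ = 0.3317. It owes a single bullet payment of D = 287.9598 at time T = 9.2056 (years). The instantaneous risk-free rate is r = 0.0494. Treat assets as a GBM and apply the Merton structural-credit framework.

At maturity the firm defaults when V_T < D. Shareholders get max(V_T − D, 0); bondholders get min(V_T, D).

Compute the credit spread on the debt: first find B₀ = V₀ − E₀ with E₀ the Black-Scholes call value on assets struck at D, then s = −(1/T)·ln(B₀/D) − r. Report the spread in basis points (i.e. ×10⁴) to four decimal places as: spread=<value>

d₁ = [ln(V₀/D) + (r + σ²/2)T] / (σ√T)
   = [ln(327.2242/287.9598) + (0.0494 + 0.5·0.3317²)·9.2056] / (0.3317·√9.2056)
   = [0.127825 + 0.961179] / 1.006402 = 1.082076
d₂ = d₁ − σ√T = 1.082076 − 1.006402 = 0.075674
N(d₁) = 0.860391,  N(d₂) = 0.530161,  e^(−rT) = 0.634602
E₀ = V₀·N(d₁) − D·e^(−rT)·N(d₂)
   = 327.2242·0.860391 − 287.9598·0.634602·0.530161 = 184.659071
B₀ = V₀ − E₀ = 327.2242 − 184.659071 = 142.565129
spread = −(1/T)·ln(B₀/D) − r = −(1/9.2056)·ln(142.565129/287.9598) − 0.0494 = 0.02696894
in basis points: 0.02696894 × 10⁴ = 269.6894 bp

spread=269.6894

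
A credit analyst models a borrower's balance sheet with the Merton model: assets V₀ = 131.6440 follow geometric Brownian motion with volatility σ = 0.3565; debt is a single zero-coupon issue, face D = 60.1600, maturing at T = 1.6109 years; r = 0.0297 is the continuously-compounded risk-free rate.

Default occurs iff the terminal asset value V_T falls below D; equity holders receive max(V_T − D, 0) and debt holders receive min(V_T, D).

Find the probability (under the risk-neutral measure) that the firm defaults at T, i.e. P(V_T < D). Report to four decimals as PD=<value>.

PD=0.0537

d₁ = [ln(V₀/D) + (r + σ²/2)T] / (σ√T)
   = [ln(131.6440/60.1600) + (0.0297 + 0.5·0.3565²)·1.6109] / (0.3565·√1.6109)
   = [0.783094 + 0.150210] / 0.452474 = 2.062667
d₂ = d₁ − σ√T = 2.062667 − 0.452474 = 1.610193
risk-neutral PD = N(−d₂) = N(-1.610193) = 0.053678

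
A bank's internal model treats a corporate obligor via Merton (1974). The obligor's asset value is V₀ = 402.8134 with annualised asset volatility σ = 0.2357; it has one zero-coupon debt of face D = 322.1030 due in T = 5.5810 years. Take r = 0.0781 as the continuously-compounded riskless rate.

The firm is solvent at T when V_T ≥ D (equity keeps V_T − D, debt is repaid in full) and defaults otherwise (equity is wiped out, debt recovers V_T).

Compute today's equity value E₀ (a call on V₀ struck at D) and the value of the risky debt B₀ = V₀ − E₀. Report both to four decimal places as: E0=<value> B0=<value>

E0=203.6136 B0=199.1998

d₁ = [ln(V₀/D) + (r + σ²/2)T] / (σ√T)
   = [ln(402.8134/322.1030) + (0.0781 + 0.5·0.2357²)·5.5810] / (0.2357·√5.5810)
   = [0.223602 + 0.590901] / 0.556821 = 1.462773
d₂ = d₁ − σ√T = 1.462773 − 0.556821 = 0.905952
N(d₁) = 0.928235,  N(d₂) = 0.817519,  e^(−rT) = 0.646698
E₀ = V₀·N(d₁) − D·e^(−rT)·N(d₂)
   = 402.8134·0.928235 − 322.1030·0.646698·0.817519 = 203.613599
B₀ = V₀ − E₀ = 402.8134 − 203.613599 = 199.199801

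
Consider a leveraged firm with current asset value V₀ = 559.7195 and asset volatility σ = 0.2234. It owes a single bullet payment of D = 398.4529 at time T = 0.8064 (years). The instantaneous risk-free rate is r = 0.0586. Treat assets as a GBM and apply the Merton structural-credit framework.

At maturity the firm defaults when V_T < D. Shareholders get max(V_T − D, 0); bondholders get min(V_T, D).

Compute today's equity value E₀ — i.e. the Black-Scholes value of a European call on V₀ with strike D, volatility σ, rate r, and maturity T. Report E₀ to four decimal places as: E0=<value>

d₁ = [ln(V₀/D) + (r + σ²/2)T] / (σ√T)
   = [ln(559.7195/398.4529) + (0.0586 + 0.5·0.2234²)·0.8064] / (0.2234·√0.8064)
   = [0.339846 + 0.067378] / 0.200613 = 2.029903
d₂ = d₁ − σ√T = 2.029903 − 0.200613 = 1.829290
N(d₁) = 0.978817,  N(d₂) = 0.966322,  e^(−rT) = 0.953844
E₀ = V₀·N(d₁) − D·e^(−rT)·N(d₂)
   = 559.7195·0.978817 − 398.4529·0.953844·0.966322 = 180.600654

E0=180.6007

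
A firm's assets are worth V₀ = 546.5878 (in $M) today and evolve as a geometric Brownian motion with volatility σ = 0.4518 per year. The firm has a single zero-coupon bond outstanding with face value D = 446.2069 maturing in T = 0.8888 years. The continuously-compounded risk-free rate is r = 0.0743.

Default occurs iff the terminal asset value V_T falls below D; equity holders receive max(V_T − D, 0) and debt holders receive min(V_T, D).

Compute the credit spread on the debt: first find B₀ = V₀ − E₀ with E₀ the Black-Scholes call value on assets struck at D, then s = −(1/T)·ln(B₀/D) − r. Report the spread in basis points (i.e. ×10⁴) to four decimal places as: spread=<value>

d₁ = [ln(V₀/D) + (r + σ²/2)T] / (σ√T)
   = [ln(546.5878/446.2069) + (0.0743 + 0.5·0.4518²)·0.8888] / (0.4518·√0.8888)
   = [0.202912 + 0.156750] / 0.425940 = 0.844397
d₂ = d₁ − σ√T = 0.844397 − 0.425940 = 0.418457
N(d₁) = 0.800776,  N(d₂) = 0.662194,  e^(−rT) = 0.936095
E₀ = V₀·N(d₁) − D·e^(−rT)·N(d₂)
   = 546.5878·0.800776 − 446.2069·0.936095·0.662194 = 161.101390
B₀ = V₀ − E₀ = 546.5878 − 161.101390 = 385.486410
spread = −(1/T)·ln(B₀/D) − r = −(1/0.8888)·ln(385.486410/446.2069) − 0.0743 = 0.09027786
in basis points: 0.09027786 × 10⁴ = 902.7786 bp

spread=902.7786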